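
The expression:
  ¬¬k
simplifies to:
k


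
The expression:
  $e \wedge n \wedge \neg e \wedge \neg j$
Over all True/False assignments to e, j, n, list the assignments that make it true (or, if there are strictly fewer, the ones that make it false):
is never true.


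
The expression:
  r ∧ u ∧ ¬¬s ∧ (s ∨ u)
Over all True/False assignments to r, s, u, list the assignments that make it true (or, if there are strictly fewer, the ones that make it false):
is true only for:
  r=True, s=True, u=True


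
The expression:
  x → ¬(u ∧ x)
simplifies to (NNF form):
¬u ∨ ¬x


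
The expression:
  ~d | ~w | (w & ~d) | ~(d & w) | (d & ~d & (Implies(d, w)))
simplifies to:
~d | ~w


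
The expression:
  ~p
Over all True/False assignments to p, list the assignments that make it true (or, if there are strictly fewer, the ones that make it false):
is true only for:
  p=False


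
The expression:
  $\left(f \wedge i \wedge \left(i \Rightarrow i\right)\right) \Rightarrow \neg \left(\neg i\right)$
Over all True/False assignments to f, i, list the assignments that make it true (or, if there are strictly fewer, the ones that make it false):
is always true.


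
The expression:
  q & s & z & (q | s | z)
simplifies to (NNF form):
q & s & z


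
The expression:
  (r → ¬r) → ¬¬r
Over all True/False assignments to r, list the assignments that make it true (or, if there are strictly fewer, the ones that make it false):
is true only for:
  r=True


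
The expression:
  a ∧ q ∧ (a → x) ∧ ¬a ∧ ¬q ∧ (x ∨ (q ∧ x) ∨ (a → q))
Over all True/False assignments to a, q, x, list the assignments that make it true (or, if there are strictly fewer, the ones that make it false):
is never true.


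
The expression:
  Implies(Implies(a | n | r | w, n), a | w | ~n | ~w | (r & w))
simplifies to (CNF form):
True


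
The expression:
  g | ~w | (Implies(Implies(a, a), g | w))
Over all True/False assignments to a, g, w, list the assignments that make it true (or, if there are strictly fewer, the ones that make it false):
is always true.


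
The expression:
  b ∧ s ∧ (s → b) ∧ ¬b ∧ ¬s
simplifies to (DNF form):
False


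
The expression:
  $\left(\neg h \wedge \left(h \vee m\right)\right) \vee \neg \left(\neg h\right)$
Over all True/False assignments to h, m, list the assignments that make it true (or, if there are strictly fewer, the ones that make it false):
is false only for:
  h=False, m=False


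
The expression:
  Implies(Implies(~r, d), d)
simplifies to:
d | ~r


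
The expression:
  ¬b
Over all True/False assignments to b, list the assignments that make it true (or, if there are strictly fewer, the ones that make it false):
is true only for:
  b=False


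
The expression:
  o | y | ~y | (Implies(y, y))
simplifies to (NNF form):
True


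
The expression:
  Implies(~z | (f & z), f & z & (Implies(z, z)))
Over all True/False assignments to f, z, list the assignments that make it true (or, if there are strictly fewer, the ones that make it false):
is true only for:
  f=False, z=True;
  f=True, z=True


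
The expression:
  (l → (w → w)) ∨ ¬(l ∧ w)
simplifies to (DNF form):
True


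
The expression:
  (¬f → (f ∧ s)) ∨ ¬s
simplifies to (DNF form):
f ∨ ¬s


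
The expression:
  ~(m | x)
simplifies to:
~m & ~x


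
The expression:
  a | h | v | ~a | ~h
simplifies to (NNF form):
True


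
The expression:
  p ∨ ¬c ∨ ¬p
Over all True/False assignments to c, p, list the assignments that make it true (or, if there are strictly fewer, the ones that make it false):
is always true.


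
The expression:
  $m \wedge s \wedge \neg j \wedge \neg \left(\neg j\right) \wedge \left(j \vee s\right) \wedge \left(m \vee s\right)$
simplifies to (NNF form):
$\text{False}$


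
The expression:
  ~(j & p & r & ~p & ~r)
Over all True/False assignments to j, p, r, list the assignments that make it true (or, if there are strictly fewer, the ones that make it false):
is always true.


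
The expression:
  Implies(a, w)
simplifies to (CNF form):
w | ~a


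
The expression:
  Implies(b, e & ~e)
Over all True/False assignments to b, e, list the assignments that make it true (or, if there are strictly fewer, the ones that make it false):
is true only for:
  b=False, e=False;
  b=False, e=True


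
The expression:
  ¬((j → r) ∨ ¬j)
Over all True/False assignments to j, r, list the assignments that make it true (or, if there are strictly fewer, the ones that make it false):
is true only for:
  j=True, r=False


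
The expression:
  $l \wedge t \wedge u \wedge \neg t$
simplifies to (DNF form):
$\text{False}$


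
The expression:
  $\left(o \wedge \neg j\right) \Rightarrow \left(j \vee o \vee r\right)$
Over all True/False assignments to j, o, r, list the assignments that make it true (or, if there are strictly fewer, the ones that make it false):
is always true.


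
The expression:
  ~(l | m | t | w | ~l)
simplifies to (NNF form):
False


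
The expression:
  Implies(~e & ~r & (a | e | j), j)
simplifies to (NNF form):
e | j | r | ~a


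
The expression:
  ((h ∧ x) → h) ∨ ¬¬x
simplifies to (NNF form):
True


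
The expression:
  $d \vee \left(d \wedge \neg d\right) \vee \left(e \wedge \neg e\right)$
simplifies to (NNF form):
$d$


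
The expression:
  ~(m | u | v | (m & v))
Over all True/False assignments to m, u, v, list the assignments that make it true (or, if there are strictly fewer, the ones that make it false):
is true only for:
  m=False, u=False, v=False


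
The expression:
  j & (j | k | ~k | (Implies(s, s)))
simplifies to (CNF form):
j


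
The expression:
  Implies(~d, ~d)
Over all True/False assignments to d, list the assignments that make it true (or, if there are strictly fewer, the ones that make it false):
is always true.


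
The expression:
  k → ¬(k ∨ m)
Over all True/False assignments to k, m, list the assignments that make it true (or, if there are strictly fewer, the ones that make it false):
is true only for:
  k=False, m=False;
  k=False, m=True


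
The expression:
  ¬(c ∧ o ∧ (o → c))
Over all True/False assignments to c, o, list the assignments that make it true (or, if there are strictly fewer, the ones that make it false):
is false only for:
  c=True, o=True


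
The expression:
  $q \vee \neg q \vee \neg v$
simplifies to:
$\text{True}$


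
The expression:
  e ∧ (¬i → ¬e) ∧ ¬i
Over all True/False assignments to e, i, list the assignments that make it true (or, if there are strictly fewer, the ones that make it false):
is never true.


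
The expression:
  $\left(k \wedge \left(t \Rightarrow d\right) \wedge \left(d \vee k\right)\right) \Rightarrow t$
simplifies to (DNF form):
$t \vee \neg k$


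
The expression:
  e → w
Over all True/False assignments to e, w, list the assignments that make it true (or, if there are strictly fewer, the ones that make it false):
is false only for:
  e=True, w=False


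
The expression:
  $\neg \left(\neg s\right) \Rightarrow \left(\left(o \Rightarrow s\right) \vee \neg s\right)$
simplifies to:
$\text{True}$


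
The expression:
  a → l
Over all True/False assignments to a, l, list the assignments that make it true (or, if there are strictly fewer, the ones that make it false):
is false only for:
  a=True, l=False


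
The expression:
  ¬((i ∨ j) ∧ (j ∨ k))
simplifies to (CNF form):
¬j ∧ (¬i ∨ ¬k)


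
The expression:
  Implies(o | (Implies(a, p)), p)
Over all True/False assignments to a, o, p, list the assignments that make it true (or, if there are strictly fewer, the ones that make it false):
is false only for:
  a=False, o=False, p=False;
  a=False, o=True, p=False;
  a=True, o=True, p=False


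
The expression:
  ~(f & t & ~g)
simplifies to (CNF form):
g | ~f | ~t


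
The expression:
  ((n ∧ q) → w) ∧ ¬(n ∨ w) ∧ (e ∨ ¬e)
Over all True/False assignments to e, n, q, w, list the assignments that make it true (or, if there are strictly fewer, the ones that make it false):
is true only for:
  e=False, n=False, q=False, w=False;
  e=False, n=False, q=True, w=False;
  e=True, n=False, q=False, w=False;
  e=True, n=False, q=True, w=False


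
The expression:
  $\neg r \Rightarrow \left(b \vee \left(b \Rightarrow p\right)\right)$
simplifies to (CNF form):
$\text{True}$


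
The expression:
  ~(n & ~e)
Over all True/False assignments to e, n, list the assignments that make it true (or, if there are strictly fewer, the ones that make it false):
is false only for:
  e=False, n=True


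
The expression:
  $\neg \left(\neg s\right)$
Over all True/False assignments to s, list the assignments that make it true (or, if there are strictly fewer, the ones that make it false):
is true only for:
  s=True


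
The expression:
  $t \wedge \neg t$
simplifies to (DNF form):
$\text{False}$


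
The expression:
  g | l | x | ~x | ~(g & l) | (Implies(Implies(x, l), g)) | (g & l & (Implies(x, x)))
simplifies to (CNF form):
True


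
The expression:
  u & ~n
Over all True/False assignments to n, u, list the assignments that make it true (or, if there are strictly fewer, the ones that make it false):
is true only for:
  n=False, u=True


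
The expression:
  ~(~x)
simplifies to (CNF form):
x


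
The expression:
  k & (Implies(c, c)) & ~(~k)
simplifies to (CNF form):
k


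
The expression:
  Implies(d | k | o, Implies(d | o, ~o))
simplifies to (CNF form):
~o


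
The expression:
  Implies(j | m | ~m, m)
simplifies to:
m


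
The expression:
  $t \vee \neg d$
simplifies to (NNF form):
$t \vee \neg d$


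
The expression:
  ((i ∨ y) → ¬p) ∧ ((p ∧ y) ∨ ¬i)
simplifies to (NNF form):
¬i ∧ (¬p ∨ ¬y)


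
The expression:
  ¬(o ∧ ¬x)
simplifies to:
x ∨ ¬o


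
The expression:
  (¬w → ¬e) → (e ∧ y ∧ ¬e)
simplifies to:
e ∧ ¬w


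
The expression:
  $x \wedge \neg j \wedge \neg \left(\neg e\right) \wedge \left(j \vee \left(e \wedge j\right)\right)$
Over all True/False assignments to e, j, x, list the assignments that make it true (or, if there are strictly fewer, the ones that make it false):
is never true.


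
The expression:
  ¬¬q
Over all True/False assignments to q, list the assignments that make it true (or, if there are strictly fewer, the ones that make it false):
is true only for:
  q=True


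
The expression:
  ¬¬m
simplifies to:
m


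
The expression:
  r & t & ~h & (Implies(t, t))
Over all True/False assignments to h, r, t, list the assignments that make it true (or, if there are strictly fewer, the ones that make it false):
is true only for:
  h=False, r=True, t=True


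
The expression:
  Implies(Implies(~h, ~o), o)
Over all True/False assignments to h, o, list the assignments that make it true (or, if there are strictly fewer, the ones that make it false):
is true only for:
  h=False, o=True;
  h=True, o=True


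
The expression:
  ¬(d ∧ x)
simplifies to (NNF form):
¬d ∨ ¬x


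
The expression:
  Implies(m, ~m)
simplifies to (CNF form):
~m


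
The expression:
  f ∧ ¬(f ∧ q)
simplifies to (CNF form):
f ∧ ¬q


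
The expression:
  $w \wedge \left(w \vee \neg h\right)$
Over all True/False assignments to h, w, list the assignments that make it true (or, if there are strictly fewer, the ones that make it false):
is true only for:
  h=False, w=True;
  h=True, w=True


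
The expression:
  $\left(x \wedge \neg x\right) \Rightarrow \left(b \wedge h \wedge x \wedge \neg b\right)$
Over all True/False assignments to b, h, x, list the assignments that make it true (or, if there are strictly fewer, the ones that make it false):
is always true.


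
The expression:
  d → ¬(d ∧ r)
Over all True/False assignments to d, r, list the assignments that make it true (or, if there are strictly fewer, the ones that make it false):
is false only for:
  d=True, r=True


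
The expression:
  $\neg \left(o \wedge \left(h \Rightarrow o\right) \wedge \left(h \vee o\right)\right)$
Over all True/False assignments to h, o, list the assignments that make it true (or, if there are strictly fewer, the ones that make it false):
is true only for:
  h=False, o=False;
  h=True, o=False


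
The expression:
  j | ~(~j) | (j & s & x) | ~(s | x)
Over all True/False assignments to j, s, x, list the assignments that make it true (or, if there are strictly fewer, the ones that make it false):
is false only for:
  j=False, s=False, x=True;
  j=False, s=True, x=False;
  j=False, s=True, x=True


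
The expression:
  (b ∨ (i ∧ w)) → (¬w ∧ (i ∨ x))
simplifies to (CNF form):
(¬b ∨ ¬w) ∧ (¬i ∨ ¬w) ∧ (i ∨ x ∨ ¬b)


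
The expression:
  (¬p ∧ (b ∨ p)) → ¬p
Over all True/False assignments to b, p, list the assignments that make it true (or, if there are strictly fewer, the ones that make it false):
is always true.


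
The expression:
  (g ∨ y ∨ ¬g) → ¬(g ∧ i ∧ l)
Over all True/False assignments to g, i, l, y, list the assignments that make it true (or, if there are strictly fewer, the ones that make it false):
is false only for:
  g=True, i=True, l=True, y=False;
  g=True, i=True, l=True, y=True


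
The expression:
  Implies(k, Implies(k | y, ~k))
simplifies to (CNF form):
~k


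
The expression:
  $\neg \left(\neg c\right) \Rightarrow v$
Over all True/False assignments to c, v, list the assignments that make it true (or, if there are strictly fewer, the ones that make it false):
is false only for:
  c=True, v=False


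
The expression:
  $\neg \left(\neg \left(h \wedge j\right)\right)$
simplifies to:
$h \wedge j$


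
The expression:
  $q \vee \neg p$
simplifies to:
$q \vee \neg p$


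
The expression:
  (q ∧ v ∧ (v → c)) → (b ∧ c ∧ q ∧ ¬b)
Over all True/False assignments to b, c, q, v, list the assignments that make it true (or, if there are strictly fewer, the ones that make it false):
is false only for:
  b=False, c=True, q=True, v=True;
  b=True, c=True, q=True, v=True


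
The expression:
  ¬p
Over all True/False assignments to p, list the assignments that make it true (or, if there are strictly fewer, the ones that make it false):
is true only for:
  p=False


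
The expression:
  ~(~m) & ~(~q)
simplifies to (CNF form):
m & q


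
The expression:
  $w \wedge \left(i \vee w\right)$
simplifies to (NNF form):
$w$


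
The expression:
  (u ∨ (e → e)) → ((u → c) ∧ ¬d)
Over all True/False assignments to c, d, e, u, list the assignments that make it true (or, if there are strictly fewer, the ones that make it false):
is true only for:
  c=False, d=False, e=False, u=False;
  c=False, d=False, e=True, u=False;
  c=True, d=False, e=False, u=False;
  c=True, d=False, e=False, u=True;
  c=True, d=False, e=True, u=False;
  c=True, d=False, e=True, u=True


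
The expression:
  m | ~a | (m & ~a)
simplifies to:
m | ~a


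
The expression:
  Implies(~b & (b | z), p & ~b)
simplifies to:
b | p | ~z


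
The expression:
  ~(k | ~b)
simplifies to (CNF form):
b & ~k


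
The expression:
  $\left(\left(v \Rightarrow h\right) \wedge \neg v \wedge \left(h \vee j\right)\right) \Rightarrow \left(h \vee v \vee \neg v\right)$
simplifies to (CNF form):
$\text{True}$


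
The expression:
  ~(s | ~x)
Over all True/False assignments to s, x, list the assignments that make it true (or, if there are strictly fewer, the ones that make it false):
is true only for:
  s=False, x=True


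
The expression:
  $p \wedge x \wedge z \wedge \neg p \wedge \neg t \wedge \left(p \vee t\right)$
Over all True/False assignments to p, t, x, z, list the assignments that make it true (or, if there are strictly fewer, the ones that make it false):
is never true.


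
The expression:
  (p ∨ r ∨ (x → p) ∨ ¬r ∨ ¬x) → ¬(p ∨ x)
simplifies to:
¬p ∧ ¬x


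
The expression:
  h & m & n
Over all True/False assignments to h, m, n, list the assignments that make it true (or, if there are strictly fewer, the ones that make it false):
is true only for:
  h=True, m=True, n=True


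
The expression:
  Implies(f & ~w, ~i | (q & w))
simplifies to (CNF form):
w | ~f | ~i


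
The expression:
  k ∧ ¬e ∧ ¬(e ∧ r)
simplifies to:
k ∧ ¬e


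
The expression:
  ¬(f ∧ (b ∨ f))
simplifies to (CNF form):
¬f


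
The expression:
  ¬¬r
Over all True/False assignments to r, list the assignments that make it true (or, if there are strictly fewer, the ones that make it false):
is true only for:
  r=True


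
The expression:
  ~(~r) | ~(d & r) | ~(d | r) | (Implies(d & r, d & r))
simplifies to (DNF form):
True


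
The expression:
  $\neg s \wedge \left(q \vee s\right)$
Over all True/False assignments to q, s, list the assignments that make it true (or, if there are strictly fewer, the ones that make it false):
is true only for:
  q=True, s=False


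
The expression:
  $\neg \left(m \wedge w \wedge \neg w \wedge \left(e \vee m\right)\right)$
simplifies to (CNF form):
$\text{True}$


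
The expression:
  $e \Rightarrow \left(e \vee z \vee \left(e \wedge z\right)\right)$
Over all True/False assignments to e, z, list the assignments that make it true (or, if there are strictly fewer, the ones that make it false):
is always true.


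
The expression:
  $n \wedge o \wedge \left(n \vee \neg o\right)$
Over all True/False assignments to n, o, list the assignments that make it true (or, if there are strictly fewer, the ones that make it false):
is true only for:
  n=True, o=True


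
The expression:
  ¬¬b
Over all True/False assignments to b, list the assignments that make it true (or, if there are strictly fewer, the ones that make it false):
is true only for:
  b=True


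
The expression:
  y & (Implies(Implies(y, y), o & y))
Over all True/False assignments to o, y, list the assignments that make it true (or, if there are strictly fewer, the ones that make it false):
is true only for:
  o=True, y=True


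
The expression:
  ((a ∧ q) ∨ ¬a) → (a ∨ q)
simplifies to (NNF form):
a ∨ q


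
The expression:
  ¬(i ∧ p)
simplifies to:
¬i ∨ ¬p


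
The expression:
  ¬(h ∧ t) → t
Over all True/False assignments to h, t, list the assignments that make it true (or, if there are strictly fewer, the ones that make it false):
is true only for:
  h=False, t=True;
  h=True, t=True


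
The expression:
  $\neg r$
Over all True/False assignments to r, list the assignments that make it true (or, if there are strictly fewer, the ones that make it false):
is true only for:
  r=False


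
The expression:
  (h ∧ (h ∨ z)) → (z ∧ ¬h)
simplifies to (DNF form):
¬h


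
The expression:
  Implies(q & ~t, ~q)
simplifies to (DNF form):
t | ~q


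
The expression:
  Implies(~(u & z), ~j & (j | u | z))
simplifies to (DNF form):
(u & z) | (u & ~j) | (z & ~j)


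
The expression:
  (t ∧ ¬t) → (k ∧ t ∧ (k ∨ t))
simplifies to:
True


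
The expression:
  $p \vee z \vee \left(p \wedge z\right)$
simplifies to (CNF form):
$p \vee z$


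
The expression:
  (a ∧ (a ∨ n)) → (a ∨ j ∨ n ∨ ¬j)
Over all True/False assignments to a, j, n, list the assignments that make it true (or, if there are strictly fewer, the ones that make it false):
is always true.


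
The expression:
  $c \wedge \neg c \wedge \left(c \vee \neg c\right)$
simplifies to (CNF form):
$\text{False}$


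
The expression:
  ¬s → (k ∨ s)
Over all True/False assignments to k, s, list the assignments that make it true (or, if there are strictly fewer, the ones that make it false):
is false only for:
  k=False, s=False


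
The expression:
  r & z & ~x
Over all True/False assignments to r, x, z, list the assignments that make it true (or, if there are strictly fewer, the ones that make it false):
is true only for:
  r=True, x=False, z=True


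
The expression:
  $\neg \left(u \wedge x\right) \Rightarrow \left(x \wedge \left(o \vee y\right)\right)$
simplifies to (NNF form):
$x \wedge \left(o \vee u \vee y\right)$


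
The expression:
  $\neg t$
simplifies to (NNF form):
$\neg t$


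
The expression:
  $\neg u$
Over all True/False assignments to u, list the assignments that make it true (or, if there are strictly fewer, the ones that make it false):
is true only for:
  u=False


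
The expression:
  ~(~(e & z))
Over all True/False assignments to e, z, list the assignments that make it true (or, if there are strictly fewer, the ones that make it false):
is true only for:
  e=True, z=True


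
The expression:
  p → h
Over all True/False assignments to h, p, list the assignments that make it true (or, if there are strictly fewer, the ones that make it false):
is false only for:
  h=False, p=True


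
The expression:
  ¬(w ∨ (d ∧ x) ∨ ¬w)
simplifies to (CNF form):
False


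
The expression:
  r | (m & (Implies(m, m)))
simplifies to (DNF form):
m | r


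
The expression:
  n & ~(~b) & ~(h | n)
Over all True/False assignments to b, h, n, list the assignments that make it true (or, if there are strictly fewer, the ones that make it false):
is never true.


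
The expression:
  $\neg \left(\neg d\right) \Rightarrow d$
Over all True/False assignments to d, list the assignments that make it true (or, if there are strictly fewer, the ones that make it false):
is always true.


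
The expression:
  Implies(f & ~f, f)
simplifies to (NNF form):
True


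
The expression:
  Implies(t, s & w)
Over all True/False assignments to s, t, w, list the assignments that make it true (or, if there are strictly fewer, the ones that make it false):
is false only for:
  s=False, t=True, w=False;
  s=False, t=True, w=True;
  s=True, t=True, w=False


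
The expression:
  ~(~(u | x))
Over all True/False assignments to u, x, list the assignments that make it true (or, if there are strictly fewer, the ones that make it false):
is false only for:
  u=False, x=False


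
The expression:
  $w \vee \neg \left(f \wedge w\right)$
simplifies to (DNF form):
$\text{True}$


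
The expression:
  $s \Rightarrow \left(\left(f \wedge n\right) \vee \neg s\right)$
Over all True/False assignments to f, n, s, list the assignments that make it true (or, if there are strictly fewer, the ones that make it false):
is false only for:
  f=False, n=False, s=True;
  f=False, n=True, s=True;
  f=True, n=False, s=True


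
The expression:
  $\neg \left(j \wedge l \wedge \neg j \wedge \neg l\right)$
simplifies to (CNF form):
$\text{True}$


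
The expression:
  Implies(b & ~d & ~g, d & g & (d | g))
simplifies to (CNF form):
d | g | ~b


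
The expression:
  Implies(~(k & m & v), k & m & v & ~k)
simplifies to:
k & m & v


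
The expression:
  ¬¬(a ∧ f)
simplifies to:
a ∧ f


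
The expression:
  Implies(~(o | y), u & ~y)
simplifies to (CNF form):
o | u | y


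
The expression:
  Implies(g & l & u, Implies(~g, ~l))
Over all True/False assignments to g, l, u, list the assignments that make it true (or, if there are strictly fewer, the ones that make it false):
is always true.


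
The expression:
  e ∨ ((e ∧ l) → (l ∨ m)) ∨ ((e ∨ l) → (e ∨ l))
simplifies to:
True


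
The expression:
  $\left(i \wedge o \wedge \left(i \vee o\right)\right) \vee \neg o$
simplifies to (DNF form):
$i \vee \neg o$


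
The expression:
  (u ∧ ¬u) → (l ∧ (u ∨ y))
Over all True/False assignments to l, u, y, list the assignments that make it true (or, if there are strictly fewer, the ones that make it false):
is always true.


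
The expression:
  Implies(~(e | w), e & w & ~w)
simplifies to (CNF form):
e | w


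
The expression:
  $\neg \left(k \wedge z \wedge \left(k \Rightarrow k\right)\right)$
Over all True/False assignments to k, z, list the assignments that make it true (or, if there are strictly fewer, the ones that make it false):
is false only for:
  k=True, z=True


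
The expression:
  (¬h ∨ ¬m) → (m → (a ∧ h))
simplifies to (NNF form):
h ∨ ¬m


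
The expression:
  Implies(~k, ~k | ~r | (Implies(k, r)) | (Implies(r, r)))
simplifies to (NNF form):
True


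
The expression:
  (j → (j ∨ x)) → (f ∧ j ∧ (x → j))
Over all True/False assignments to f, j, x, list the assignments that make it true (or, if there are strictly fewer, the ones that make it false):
is true only for:
  f=True, j=True, x=False;
  f=True, j=True, x=True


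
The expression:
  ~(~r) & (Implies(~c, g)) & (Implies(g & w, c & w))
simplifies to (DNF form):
(c & r) | (g & r & ~w)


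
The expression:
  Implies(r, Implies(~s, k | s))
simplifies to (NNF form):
k | s | ~r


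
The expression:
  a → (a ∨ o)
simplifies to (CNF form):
True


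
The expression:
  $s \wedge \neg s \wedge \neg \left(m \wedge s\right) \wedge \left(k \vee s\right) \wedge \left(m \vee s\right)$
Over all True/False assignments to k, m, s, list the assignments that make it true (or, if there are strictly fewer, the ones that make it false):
is never true.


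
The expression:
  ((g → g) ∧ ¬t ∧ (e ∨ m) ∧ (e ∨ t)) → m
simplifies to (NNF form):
m ∨ t ∨ ¬e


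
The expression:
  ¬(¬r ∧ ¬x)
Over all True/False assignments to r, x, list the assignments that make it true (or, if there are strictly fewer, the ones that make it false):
is false only for:
  r=False, x=False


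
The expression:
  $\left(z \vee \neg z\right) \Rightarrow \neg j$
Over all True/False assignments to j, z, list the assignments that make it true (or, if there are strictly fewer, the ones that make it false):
is true only for:
  j=False, z=False;
  j=False, z=True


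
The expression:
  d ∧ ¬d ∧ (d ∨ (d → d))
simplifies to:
False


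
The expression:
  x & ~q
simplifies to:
x & ~q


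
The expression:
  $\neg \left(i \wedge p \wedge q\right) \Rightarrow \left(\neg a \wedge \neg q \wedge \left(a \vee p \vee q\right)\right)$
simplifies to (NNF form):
$p \wedge \left(i \vee \neg q\right) \wedge \left(q \vee \neg a\right)$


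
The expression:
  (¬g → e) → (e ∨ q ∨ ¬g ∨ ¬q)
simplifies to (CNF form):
True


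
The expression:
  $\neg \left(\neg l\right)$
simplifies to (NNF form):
$l$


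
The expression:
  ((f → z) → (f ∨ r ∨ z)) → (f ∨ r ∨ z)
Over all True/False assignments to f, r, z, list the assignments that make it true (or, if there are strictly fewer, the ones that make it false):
is always true.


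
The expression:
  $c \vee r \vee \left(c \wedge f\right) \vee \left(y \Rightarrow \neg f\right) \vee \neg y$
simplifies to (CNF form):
$c \vee r \vee \neg f \vee \neg y$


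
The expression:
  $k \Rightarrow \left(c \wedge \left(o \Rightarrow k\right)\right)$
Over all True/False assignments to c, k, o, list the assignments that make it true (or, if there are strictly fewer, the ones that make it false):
is false only for:
  c=False, k=True, o=False;
  c=False, k=True, o=True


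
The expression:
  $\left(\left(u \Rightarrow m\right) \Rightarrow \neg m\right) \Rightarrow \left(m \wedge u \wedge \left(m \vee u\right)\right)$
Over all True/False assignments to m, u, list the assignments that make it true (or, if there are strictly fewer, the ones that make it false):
is true only for:
  m=True, u=False;
  m=True, u=True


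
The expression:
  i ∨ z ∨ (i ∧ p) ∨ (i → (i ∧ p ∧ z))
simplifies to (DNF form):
True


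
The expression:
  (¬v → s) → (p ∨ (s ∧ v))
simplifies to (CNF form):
(p ∨ s ∨ ¬v) ∧ (p ∨ v ∨ ¬s)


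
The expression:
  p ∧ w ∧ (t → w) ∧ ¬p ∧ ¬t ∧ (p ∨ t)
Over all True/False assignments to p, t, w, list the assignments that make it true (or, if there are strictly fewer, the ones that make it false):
is never true.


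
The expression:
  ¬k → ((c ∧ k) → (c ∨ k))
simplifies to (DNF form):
True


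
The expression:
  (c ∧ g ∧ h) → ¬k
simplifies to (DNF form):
¬c ∨ ¬g ∨ ¬h ∨ ¬k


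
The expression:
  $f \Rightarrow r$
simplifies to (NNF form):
$r \vee \neg f$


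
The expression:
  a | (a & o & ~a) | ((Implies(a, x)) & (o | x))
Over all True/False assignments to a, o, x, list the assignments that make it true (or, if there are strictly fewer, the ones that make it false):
is false only for:
  a=False, o=False, x=False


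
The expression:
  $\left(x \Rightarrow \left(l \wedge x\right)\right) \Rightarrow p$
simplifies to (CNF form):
$\left(p \vee x\right) \wedge \left(p \vee \neg l\right)$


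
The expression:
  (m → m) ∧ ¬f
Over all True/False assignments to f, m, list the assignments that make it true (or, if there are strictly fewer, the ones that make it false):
is true only for:
  f=False, m=False;
  f=False, m=True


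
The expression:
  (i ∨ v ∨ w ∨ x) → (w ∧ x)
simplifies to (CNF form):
(w ∨ ¬i) ∧ (w ∨ ¬v) ∧ (w ∨ ¬x) ∧ (x ∨ ¬w)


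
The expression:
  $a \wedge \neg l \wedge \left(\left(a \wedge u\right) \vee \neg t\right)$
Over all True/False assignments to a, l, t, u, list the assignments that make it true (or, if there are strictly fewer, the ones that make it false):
is true only for:
  a=True, l=False, t=False, u=False;
  a=True, l=False, t=False, u=True;
  a=True, l=False, t=True, u=True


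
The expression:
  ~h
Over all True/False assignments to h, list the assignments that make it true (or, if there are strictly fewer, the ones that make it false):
is true only for:
  h=False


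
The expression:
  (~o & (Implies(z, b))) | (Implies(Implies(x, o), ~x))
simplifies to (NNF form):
~o | ~x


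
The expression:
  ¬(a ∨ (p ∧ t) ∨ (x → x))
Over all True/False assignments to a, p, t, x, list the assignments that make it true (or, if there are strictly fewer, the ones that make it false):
is never true.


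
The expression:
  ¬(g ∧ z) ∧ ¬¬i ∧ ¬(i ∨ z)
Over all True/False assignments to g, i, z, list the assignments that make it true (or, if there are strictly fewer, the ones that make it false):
is never true.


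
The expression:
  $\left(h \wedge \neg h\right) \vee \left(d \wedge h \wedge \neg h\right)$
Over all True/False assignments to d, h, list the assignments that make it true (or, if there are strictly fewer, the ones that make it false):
is never true.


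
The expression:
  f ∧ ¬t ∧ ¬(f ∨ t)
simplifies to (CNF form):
False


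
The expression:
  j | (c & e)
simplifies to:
j | (c & e)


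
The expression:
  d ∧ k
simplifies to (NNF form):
d ∧ k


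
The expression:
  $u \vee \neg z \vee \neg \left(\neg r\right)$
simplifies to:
$r \vee u \vee \neg z$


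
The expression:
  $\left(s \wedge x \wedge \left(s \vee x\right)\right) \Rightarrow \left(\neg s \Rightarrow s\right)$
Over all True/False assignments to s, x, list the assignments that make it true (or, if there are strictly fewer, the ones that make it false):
is always true.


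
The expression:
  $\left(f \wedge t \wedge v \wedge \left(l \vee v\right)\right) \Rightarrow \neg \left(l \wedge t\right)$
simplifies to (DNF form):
$\neg f \vee \neg l \vee \neg t \vee \neg v$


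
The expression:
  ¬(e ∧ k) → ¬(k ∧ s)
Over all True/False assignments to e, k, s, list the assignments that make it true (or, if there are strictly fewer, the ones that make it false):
is false only for:
  e=False, k=True, s=True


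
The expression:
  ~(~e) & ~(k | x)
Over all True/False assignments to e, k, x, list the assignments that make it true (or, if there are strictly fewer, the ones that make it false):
is true only for:
  e=True, k=False, x=False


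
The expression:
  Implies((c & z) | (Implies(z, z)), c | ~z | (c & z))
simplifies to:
c | ~z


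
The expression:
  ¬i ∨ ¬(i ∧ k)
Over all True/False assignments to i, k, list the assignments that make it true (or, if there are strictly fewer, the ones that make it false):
is false only for:
  i=True, k=True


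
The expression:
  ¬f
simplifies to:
¬f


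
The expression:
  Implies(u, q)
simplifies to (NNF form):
q | ~u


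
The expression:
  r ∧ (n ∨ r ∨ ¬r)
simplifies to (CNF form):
r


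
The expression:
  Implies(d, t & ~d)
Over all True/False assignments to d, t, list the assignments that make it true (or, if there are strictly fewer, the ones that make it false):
is true only for:
  d=False, t=False;
  d=False, t=True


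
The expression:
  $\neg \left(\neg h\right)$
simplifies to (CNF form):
$h$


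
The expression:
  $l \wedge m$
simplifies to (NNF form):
$l \wedge m$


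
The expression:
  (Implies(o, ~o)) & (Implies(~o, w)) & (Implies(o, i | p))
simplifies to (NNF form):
w & ~o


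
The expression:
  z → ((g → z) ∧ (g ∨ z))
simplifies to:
True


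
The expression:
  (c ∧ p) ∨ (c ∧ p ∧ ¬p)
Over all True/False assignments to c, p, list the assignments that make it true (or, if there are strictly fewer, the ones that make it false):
is true only for:
  c=True, p=True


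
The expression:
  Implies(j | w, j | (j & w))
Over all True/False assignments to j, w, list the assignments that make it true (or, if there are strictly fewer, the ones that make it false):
is false only for:
  j=False, w=True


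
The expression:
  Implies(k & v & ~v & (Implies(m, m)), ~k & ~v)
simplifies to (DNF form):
True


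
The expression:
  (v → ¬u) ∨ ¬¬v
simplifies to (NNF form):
True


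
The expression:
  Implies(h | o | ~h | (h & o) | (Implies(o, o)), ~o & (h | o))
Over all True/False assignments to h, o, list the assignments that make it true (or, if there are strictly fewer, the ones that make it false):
is true only for:
  h=True, o=False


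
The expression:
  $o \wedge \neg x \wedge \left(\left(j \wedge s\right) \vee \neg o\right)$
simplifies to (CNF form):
$j \wedge o \wedge s \wedge \neg x$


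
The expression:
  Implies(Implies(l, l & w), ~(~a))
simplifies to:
a | (l & ~w)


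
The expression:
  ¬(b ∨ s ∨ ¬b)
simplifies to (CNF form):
False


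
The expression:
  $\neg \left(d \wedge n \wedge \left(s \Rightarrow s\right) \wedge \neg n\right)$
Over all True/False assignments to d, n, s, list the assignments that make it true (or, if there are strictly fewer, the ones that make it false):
is always true.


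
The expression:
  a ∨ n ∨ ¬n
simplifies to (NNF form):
True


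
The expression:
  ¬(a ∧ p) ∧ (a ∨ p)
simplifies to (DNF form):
(a ∧ ¬p) ∨ (p ∧ ¬a)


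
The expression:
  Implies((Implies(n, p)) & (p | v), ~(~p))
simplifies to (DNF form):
n | p | ~v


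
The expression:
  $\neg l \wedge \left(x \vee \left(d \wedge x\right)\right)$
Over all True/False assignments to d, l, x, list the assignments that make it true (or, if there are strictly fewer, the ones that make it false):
is true only for:
  d=False, l=False, x=True;
  d=True, l=False, x=True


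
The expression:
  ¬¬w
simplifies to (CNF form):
w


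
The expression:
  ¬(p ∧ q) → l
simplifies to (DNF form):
l ∨ (p ∧ q)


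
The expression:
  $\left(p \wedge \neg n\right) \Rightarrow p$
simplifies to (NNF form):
$\text{True}$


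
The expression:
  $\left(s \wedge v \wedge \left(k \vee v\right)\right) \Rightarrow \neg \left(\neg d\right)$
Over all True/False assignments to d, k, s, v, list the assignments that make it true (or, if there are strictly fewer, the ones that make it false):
is false only for:
  d=False, k=False, s=True, v=True;
  d=False, k=True, s=True, v=True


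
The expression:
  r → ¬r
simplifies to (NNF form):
¬r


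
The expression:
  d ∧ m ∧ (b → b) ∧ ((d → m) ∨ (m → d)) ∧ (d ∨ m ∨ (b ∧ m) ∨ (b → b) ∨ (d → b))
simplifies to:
d ∧ m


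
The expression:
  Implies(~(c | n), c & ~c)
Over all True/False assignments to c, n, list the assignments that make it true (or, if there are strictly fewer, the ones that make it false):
is false only for:
  c=False, n=False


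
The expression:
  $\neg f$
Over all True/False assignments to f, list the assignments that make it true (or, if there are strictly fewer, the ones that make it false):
is true only for:
  f=False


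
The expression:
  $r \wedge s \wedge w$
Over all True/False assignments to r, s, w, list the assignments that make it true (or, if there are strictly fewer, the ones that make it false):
is true only for:
  r=True, s=True, w=True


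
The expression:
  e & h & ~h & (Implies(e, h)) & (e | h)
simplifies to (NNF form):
False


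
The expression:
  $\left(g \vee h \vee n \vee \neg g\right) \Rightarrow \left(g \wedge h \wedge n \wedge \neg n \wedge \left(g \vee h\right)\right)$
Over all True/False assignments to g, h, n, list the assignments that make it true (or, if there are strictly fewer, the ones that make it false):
is never true.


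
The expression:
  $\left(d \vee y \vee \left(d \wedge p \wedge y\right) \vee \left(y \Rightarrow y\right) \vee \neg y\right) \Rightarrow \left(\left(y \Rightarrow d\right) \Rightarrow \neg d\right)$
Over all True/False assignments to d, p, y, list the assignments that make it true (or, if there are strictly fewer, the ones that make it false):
is true only for:
  d=False, p=False, y=False;
  d=False, p=False, y=True;
  d=False, p=True, y=False;
  d=False, p=True, y=True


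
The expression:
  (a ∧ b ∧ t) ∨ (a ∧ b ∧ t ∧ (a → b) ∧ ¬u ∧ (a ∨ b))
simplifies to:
a ∧ b ∧ t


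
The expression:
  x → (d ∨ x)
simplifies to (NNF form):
True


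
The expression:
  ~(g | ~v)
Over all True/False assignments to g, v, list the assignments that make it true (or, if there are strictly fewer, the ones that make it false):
is true only for:
  g=False, v=True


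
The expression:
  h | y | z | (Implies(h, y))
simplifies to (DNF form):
True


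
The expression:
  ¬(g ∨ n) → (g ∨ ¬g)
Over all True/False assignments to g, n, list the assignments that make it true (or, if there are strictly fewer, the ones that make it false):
is always true.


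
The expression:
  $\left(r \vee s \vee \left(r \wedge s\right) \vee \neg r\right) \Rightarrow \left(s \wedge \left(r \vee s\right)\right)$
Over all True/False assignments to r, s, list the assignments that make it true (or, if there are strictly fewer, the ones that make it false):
is true only for:
  r=False, s=True;
  r=True, s=True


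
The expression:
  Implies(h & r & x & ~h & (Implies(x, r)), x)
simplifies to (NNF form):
True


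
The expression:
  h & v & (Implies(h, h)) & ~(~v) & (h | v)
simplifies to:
h & v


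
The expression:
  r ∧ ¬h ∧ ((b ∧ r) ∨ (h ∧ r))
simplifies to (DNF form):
b ∧ r ∧ ¬h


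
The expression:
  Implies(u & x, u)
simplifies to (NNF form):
True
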